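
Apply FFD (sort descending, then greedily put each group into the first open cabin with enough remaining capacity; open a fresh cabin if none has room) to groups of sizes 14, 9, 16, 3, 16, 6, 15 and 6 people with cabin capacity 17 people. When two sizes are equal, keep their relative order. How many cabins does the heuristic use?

Sorted descending: 16, 16, 15, 14, 9, 6, 6, 3.
  16 → cabin 1 (new)  [load 16/17]
  16 → cabin 2 (new)  [load 16/17]
  15 → cabin 3 (new)  [load 15/17]
  14 → cabin 4 (new)  [load 14/17]
  9 → cabin 5 (new)  [load 9/17]
  6 → cabin 5  [load 15/17]
  6 → cabin 6 (new)  [load 6/17]
  3 → cabin 4  [load 17/17]
6 cabins opened.

6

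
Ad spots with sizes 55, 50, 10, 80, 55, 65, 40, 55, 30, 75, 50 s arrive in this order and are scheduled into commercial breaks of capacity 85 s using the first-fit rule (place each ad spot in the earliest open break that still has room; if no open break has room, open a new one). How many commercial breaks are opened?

9

  55 → break 1 (new)  [load 55/85]
  50 → break 2 (new)  [load 50/85]
  10 → break 1  [load 65/85]
  80 → break 3 (new)  [load 80/85]
  55 → break 4 (new)  [load 55/85]
  65 → break 5 (new)  [load 65/85]
  40 → break 6 (new)  [load 40/85]
  55 → break 7 (new)  [load 55/85]
  30 → break 2  [load 80/85]
  75 → break 8 (new)  [load 75/85]
  50 → break 9 (new)  [load 50/85]
9 commercial breaks opened.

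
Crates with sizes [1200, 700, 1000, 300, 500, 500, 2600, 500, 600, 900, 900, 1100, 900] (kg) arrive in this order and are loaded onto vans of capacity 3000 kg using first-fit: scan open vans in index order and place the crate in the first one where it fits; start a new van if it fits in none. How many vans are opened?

  1200 → van 1 (new)  [load 1200/3000]
  700 → van 1  [load 1900/3000]
  1000 → van 1  [load 2900/3000]
  300 → van 2 (new)  [load 300/3000]
  500 → van 2  [load 800/3000]
  500 → van 2  [load 1300/3000]
  2600 → van 3 (new)  [load 2600/3000]
  500 → van 2  [load 1800/3000]
  600 → van 2  [load 2400/3000]
  900 → van 4 (new)  [load 900/3000]
  900 → van 4  [load 1800/3000]
  1100 → van 4  [load 2900/3000]
  900 → van 5 (new)  [load 900/3000]
5 vans opened.

5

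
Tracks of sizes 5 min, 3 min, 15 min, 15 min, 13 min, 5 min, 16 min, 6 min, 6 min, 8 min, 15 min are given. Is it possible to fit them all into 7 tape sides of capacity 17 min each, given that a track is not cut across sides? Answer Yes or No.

Yes

A valid assignment using 7 tape sides:
  side 1: 16 = 16
  side 2: 15 = 15
  side 3: 15 = 15
  side 4: 15 = 15
  side 5: 13 + 3 = 16
  side 6: 8 + 6 = 14
  side 7: 6 + 5 + 5 = 16
Every load is within 17 min, so 7 tape sides suffice.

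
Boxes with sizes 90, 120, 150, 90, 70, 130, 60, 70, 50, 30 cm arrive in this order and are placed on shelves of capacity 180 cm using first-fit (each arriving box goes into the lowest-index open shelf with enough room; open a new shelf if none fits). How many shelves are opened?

5

  90 → shelf 1 (new)  [load 90/180]
  120 → shelf 2 (new)  [load 120/180]
  150 → shelf 3 (new)  [load 150/180]
  90 → shelf 1  [load 180/180]
  70 → shelf 4 (new)  [load 70/180]
  130 → shelf 5 (new)  [load 130/180]
  60 → shelf 2  [load 180/180]
  70 → shelf 4  [load 140/180]
  50 → shelf 5  [load 180/180]
  30 → shelf 3  [load 180/180]
5 shelves opened.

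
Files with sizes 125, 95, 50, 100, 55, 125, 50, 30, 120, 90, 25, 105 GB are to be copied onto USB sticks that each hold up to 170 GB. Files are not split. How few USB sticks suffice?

Total = 125 + 125 + 120 + 105 + 100 + 95 + 90 + 55 + 50 + 50 + 30 + 25 = 970 GB.
Lower bound: ⌈970/170⌉ = 6 USB sticks.
Also, 7 files each exceed 85 GB, and no two of those can share a USB stick, so at least 7 USB sticks are needed.
A packing using 7 USB sticks:
  USB stick 1: 125 + 30 = 155
  USB stick 2: 125 + 25 = 150
  USB stick 3: 120 + 50 = 170
  USB stick 4: 105 + 55 = 160
  USB stick 5: 100 + 50 = 150
  USB stick 6: 95 = 95
  USB stick 7: 90 = 90
This matches the lower bound, so 7 is optimal.

7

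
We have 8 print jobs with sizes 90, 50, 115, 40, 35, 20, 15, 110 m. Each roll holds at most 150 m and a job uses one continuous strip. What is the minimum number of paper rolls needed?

4

Total = 115 + 110 + 90 + 50 + 40 + 35 + 20 + 15 = 475 m.
Lower bound: ⌈475/150⌉ = 4 paper rolls.
A packing using 4 paper rolls:
  roll 1: 115 + 35 = 150
  roll 2: 110 + 40 = 150
  roll 3: 90 + 50 = 140
  roll 4: 20 + 15 = 35
This matches the lower bound, so 4 is optimal.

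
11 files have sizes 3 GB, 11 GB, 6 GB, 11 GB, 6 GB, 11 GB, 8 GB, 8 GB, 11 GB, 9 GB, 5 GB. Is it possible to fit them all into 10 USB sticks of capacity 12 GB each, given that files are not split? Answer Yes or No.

Yes

A valid assignment using 9 USB sticks:
  USB stick 1: 11 = 11
  USB stick 2: 11 = 11
  USB stick 3: 11 = 11
  USB stick 4: 11 = 11
  USB stick 5: 9 + 3 = 12
  USB stick 6: 8 = 8
  USB stick 7: 8 = 8
  USB stick 8: 6 + 6 = 12
  USB stick 9: 5 = 5
That uses only 9 ≤ 10, so 10 USB sticks are enough.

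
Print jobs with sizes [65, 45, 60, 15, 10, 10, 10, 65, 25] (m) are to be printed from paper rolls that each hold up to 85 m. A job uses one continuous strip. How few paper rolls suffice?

4

Total = 65 + 65 + 60 + 45 + 25 + 15 + 10 + 10 + 10 = 305 m.
Lower bound: ⌈305/85⌉ = 4 paper rolls.
A packing using 4 paper rolls:
  roll 1: 65 + 15 = 80
  roll 2: 65 + 10 + 10 = 85
  roll 3: 60 + 25 = 85
  roll 4: 45 + 10 = 55
This matches the lower bound, so 4 is optimal.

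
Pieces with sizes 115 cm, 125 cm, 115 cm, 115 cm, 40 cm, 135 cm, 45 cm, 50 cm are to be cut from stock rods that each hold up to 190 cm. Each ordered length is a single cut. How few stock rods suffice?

5

Total = 135 + 125 + 115 + 115 + 115 + 50 + 45 + 40 = 740 cm.
Lower bound: ⌈740/190⌉ = 4 stock rods.
Also, 5 pieces each exceed 95 cm, and no two of those can share a stock rod, so at least 5 stock rods are needed.
A packing using 5 stock rods:
  stock rod 1: 135 + 50 = 185
  stock rod 2: 125 + 45 = 170
  stock rod 3: 115 + 40 = 155
  stock rod 4: 115 = 115
  stock rod 5: 115 = 115
This matches the lower bound, so 5 is optimal.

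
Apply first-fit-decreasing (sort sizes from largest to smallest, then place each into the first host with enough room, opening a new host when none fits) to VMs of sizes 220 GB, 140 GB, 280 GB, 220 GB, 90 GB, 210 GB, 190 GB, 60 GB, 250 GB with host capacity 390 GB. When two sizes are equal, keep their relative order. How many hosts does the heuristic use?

Sorted descending: 280, 250, 220, 220, 210, 190, 140, 90, 60.
  280 → host 1 (new)  [load 280/390]
  250 → host 2 (new)  [load 250/390]
  220 → host 3 (new)  [load 220/390]
  220 → host 4 (new)  [load 220/390]
  210 → host 5 (new)  [load 210/390]
  190 → host 6 (new)  [load 190/390]
  140 → host 2  [load 390/390]
  90 → host 1  [load 370/390]
  60 → host 3  [load 280/390]
6 hosts opened.

6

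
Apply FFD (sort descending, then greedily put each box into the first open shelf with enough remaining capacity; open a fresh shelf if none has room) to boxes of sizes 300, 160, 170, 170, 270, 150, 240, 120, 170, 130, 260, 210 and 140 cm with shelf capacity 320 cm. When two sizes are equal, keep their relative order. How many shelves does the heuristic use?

Sorted descending: 300, 270, 260, 240, 210, 170, 170, 170, 160, 150, 140, 130, 120.
  300 → shelf 1 (new)  [load 300/320]
  270 → shelf 2 (new)  [load 270/320]
  260 → shelf 3 (new)  [load 260/320]
  240 → shelf 4 (new)  [load 240/320]
  210 → shelf 5 (new)  [load 210/320]
  170 → shelf 6 (new)  [load 170/320]
  170 → shelf 7 (new)  [load 170/320]
  170 → shelf 8 (new)  [load 170/320]
  160 → shelf 9 (new)  [load 160/320]
  150 → shelf 6  [load 320/320]
  140 → shelf 7  [load 310/320]
  130 → shelf 8  [load 300/320]
  120 → shelf 9  [load 280/320]
9 shelves opened.

9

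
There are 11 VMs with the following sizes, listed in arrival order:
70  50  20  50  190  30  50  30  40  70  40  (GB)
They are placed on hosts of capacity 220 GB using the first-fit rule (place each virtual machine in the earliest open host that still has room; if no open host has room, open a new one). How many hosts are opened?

  70 → host 1 (new)  [load 70/220]
  50 → host 1  [load 120/220]
  20 → host 1  [load 140/220]
  50 → host 1  [load 190/220]
  190 → host 2 (new)  [load 190/220]
  30 → host 1  [load 220/220]
  50 → host 3 (new)  [load 50/220]
  30 → host 2  [load 220/220]
  40 → host 3  [load 90/220]
  70 → host 3  [load 160/220]
  40 → host 3  [load 200/220]
3 hosts opened.

3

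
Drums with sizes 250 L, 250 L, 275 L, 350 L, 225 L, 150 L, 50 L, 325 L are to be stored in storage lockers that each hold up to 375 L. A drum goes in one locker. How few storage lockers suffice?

Total = 350 + 325 + 275 + 250 + 250 + 225 + 150 + 50 = 1875 L.
Lower bound: ⌈1875/375⌉ = 5 storage lockers.
Also, 6 drums each exceed 375/2 L, and no two of those can share a locker, so at least 6 storage lockers are needed.
A packing using 6 storage lockers:
  locker 1: 350 = 350
  locker 2: 325 + 50 = 375
  locker 3: 275 = 275
  locker 4: 250 = 250
  locker 5: 250 = 250
  locker 6: 225 + 150 = 375
This matches the lower bound, so 6 is optimal.

6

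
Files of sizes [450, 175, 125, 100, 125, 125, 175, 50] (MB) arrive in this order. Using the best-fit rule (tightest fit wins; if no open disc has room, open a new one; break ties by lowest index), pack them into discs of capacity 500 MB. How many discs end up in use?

  450 → disc 1 (new)  [load 450/500]
  175 → disc 2 (new)  [load 175/500]
  125 → disc 2  [load 300/500]
  100 → disc 2  [load 400/500]
  125 → disc 3 (new)  [load 125/500]
  125 → disc 3  [load 250/500]
  175 → disc 3  [load 425/500]
  50 → disc 1  [load 500/500]
3 discs opened.

3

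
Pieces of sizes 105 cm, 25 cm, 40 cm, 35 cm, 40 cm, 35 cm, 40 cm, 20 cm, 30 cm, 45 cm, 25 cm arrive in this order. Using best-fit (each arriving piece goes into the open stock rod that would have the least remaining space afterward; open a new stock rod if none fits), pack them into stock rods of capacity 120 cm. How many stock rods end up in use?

4

  105 → stock rod 1 (new)  [load 105/120]
  25 → stock rod 2 (new)  [load 25/120]
  40 → stock rod 2  [load 65/120]
  35 → stock rod 2  [load 100/120]
  40 → stock rod 3 (new)  [load 40/120]
  35 → stock rod 3  [load 75/120]
  40 → stock rod 3  [load 115/120]
  20 → stock rod 2  [load 120/120]
  30 → stock rod 4 (new)  [load 30/120]
  45 → stock rod 4  [load 75/120]
  25 → stock rod 4  [load 100/120]
4 stock rods opened.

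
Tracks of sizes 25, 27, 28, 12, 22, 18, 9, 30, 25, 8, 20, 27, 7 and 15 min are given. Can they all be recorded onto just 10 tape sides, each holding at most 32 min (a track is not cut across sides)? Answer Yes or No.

Yes

A valid assignment using 10 tape sides:
  side 1: 30 = 30
  side 2: 28 = 28
  side 3: 27 = 27
  side 4: 27 = 27
  side 5: 25 + 7 = 32
  side 6: 25 = 25
  side 7: 22 + 9 = 31
  side 8: 20 + 12 = 32
  side 9: 18 + 8 = 26
  side 10: 15 = 15
Every load is within 32 min, so 10 tape sides suffice.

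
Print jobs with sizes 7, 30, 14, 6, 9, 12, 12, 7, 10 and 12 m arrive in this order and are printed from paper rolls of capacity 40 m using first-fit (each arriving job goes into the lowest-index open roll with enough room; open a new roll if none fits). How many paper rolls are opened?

4

  7 → roll 1 (new)  [load 7/40]
  30 → roll 1  [load 37/40]
  14 → roll 2 (new)  [load 14/40]
  6 → roll 2  [load 20/40]
  9 → roll 2  [load 29/40]
  12 → roll 3 (new)  [load 12/40]
  12 → roll 3  [load 24/40]
  7 → roll 2  [load 36/40]
  10 → roll 3  [load 34/40]
  12 → roll 4 (new)  [load 12/40]
4 paper rolls opened.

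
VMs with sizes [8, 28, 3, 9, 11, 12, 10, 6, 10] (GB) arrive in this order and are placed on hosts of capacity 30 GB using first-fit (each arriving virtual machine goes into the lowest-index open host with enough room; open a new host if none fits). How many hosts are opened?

4

  8 → host 1 (new)  [load 8/30]
  28 → host 2 (new)  [load 28/30]
  3 → host 1  [load 11/30]
  9 → host 1  [load 20/30]
  11 → host 3 (new)  [load 11/30]
  12 → host 3  [load 23/30]
  10 → host 1  [load 30/30]
  6 → host 3  [load 29/30]
  10 → host 4 (new)  [load 10/30]
4 hosts opened.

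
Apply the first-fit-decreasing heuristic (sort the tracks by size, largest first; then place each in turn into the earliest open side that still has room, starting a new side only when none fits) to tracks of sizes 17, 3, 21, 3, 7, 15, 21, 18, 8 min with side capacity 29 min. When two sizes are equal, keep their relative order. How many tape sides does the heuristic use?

5

Sorted descending: 21, 21, 18, 17, 15, 8, 7, 3, 3.
  21 → side 1 (new)  [load 21/29]
  21 → side 2 (new)  [load 21/29]
  18 → side 3 (new)  [load 18/29]
  17 → side 4 (new)  [load 17/29]
  15 → side 5 (new)  [load 15/29]
  8 → side 1  [load 29/29]
  7 → side 2  [load 28/29]
  3 → side 3  [load 21/29]
  3 → side 3  [load 24/29]
5 tape sides opened.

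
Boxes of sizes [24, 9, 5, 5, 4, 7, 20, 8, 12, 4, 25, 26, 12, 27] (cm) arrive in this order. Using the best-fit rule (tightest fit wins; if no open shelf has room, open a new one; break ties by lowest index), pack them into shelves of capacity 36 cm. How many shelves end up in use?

  24 → shelf 1 (new)  [load 24/36]
  9 → shelf 1  [load 33/36]
  5 → shelf 2 (new)  [load 5/36]
  5 → shelf 2  [load 10/36]
  4 → shelf 2  [load 14/36]
  7 → shelf 2  [load 21/36]
  20 → shelf 3 (new)  [load 20/36]
  8 → shelf 2  [load 29/36]
  12 → shelf 3  [load 32/36]
  4 → shelf 3  [load 36/36]
  25 → shelf 4 (new)  [load 25/36]
  26 → shelf 5 (new)  [load 26/36]
  12 → shelf 6 (new)  [load 12/36]
  27 → shelf 7 (new)  [load 27/36]
7 shelves opened.

7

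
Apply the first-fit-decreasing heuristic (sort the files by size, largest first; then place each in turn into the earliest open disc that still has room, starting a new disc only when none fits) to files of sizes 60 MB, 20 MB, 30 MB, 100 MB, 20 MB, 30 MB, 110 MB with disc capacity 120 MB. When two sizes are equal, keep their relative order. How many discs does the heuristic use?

4

Sorted descending: 110, 100, 60, 30, 30, 20, 20.
  110 → disc 1 (new)  [load 110/120]
  100 → disc 2 (new)  [load 100/120]
  60 → disc 3 (new)  [load 60/120]
  30 → disc 3  [load 90/120]
  30 → disc 3  [load 120/120]
  20 → disc 2  [load 120/120]
  20 → disc 4 (new)  [load 20/120]
4 discs opened.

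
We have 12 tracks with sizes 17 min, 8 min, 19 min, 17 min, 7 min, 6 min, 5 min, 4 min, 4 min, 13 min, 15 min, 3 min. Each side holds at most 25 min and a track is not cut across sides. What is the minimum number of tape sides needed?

Total = 19 + 17 + 17 + 15 + 13 + 8 + 7 + 6 + 5 + 4 + 4 + 3 = 118 min.
Lower bound: ⌈118/25⌉ = 5 tape sides.
A packing using 5 tape sides:
  side 1: 19 + 6 = 25
  side 2: 17 + 8 = 25
  side 3: 17 + 7 = 24
  side 4: 15 + 5 + 4 = 24
  side 5: 13 + 4 + 3 = 20
This matches the lower bound, so 5 is optimal.

5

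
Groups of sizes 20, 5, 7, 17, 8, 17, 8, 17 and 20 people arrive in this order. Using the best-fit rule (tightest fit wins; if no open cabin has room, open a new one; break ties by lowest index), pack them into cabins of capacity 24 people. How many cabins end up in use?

7

  20 → cabin 1 (new)  [load 20/24]
  5 → cabin 2 (new)  [load 5/24]
  7 → cabin 2  [load 12/24]
  17 → cabin 3 (new)  [load 17/24]
  8 → cabin 2  [load 20/24]
  17 → cabin 4 (new)  [load 17/24]
  8 → cabin 5 (new)  [load 8/24]
  17 → cabin 6 (new)  [load 17/24]
  20 → cabin 7 (new)  [load 20/24]
7 cabins opened.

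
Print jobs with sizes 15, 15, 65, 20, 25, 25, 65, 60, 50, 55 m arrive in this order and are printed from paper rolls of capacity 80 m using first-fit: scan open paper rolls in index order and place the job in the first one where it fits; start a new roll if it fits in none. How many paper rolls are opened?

6

  15 → roll 1 (new)  [load 15/80]
  15 → roll 1  [load 30/80]
  65 → roll 2 (new)  [load 65/80]
  20 → roll 1  [load 50/80]
  25 → roll 1  [load 75/80]
  25 → roll 3 (new)  [load 25/80]
  65 → roll 4 (new)  [load 65/80]
  60 → roll 5 (new)  [load 60/80]
  50 → roll 3  [load 75/80]
  55 → roll 6 (new)  [load 55/80]
6 paper rolls opened.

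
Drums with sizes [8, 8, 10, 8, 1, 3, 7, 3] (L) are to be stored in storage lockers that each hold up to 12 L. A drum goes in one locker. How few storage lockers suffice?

Total = 10 + 8 + 8 + 8 + 7 + 3 + 3 + 1 = 48 L.
Lower bound: ⌈48/12⌉ = 4 storage lockers.
Also, 5 drums each exceed 6 L, and no two of those can share a locker, so at least 5 storage lockers are needed.
A packing using 5 storage lockers:
  locker 1: 10 + 1 = 11
  locker 2: 8 + 3 = 11
  locker 3: 8 + 3 = 11
  locker 4: 8 = 8
  locker 5: 7 = 7
This matches the lower bound, so 5 is optimal.

5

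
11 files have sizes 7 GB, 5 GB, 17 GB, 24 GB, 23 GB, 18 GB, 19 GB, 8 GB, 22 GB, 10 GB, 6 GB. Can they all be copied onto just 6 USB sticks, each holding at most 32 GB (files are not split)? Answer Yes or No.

Yes

A valid assignment using 6 USB sticks:
  USB stick 1: 24 + 8 = 32
  USB stick 2: 23 + 7 = 30
  USB stick 3: 22 + 10 = 32
  USB stick 4: 19 + 6 + 5 = 30
  USB stick 5: 18 = 18
  USB stick 6: 17 = 17
Every load is within 32 GB, so 6 USB sticks suffice.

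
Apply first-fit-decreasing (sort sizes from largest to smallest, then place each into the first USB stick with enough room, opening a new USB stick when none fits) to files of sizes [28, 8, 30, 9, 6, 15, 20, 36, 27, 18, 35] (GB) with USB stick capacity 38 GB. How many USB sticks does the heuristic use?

Sorted descending: 36, 35, 30, 28, 27, 20, 18, 15, 9, 8, 6.
  36 → USB stick 1 (new)  [load 36/38]
  35 → USB stick 2 (new)  [load 35/38]
  30 → USB stick 3 (new)  [load 30/38]
  28 → USB stick 4 (new)  [load 28/38]
  27 → USB stick 5 (new)  [load 27/38]
  20 → USB stick 6 (new)  [load 20/38]
  18 → USB stick 6  [load 38/38]
  15 → USB stick 7 (new)  [load 15/38]
  9 → USB stick 4  [load 37/38]
  8 → USB stick 3  [load 38/38]
  6 → USB stick 5  [load 33/38]
7 USB sticks opened.

7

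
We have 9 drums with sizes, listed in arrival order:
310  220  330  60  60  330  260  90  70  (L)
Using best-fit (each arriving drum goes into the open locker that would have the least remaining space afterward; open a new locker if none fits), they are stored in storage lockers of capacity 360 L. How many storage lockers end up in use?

6

  310 → locker 1 (new)  [load 310/360]
  220 → locker 2 (new)  [load 220/360]
  330 → locker 3 (new)  [load 330/360]
  60 → locker 2  [load 280/360]
  60 → locker 2  [load 340/360]
  330 → locker 4 (new)  [load 330/360]
  260 → locker 5 (new)  [load 260/360]
  90 → locker 5  [load 350/360]
  70 → locker 6 (new)  [load 70/360]
6 storage lockers opened.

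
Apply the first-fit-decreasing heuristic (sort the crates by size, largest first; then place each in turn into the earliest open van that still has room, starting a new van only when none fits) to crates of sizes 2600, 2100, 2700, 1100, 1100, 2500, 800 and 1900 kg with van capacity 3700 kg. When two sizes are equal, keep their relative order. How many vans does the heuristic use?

Sorted descending: 2700, 2600, 2500, 2100, 1900, 1100, 1100, 800.
  2700 → van 1 (new)  [load 2700/3700]
  2600 → van 2 (new)  [load 2600/3700]
  2500 → van 3 (new)  [load 2500/3700]
  2100 → van 4 (new)  [load 2100/3700]
  1900 → van 5 (new)  [load 1900/3700]
  1100 → van 2  [load 3700/3700]
  1100 → van 3  [load 3600/3700]
  800 → van 1  [load 3500/3700]
5 vans opened.

5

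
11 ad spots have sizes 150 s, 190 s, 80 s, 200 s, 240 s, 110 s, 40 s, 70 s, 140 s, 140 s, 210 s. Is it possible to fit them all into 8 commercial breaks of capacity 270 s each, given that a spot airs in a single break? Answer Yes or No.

A valid assignment using 7 commercial breaks:
  break 1: 240 = 240
  break 2: 210 + 40 = 250
  break 3: 200 + 70 = 270
  break 4: 190 + 80 = 270
  break 5: 150 + 110 = 260
  break 6: 140 = 140
  break 7: 140 = 140
That uses only 7 ≤ 8, so 8 commercial breaks are enough.

Yes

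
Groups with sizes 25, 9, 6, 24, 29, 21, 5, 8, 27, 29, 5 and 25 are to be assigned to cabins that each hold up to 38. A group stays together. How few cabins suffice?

Total = 29 + 29 + 27 + 25 + 25 + 24 + 21 + 9 + 8 + 6 + 5 + 5 = 213.
Lower bound: ⌈213/38⌉ = 6 cabins.
Also, 7 groups each exceed 19, and no two of those can share a cabin, so at least 7 cabins are needed.
A packing using 7 cabins:
  cabin 1: 29 + 9 = 38
  cabin 2: 29 + 8 = 37
  cabin 3: 27 + 6 + 5 = 38
  cabin 4: 25 + 5 = 30
  cabin 5: 25 = 25
  cabin 6: 24 = 24
  cabin 7: 21 = 21
This matches the lower bound, so 7 is optimal.

7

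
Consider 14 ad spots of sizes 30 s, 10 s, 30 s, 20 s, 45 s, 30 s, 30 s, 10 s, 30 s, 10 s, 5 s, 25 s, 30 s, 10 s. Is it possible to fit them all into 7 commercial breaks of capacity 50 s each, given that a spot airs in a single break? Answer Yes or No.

No

Total = 315 s; ⌈315/50⌉ = 7.
The bound of 7 does not rule out 7, but exhaustive search shows no assignment into 7 commercial breaks of capacity 50 s exists — the minimum is 8.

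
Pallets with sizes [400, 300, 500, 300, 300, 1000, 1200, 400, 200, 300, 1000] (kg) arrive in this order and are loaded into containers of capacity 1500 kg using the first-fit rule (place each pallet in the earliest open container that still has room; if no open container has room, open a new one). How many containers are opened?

  400 → container 1 (new)  [load 400/1500]
  300 → container 1  [load 700/1500]
  500 → container 1  [load 1200/1500]
  300 → container 1  [load 1500/1500]
  300 → container 2 (new)  [load 300/1500]
  1000 → container 2  [load 1300/1500]
  1200 → container 3 (new)  [load 1200/1500]
  400 → container 4 (new)  [load 400/1500]
  200 → container 2  [load 1500/1500]
  300 → container 3  [load 1500/1500]
  1000 → container 4  [load 1400/1500]
4 containers opened.

4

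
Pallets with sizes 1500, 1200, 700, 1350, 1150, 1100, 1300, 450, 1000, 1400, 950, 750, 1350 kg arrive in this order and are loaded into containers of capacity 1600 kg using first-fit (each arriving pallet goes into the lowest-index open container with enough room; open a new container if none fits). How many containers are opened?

  1500 → container 1 (new)  [load 1500/1600]
  1200 → container 2 (new)  [load 1200/1600]
  700 → container 3 (new)  [load 700/1600]
  1350 → container 4 (new)  [load 1350/1600]
  1150 → container 5 (new)  [load 1150/1600]
  1100 → container 6 (new)  [load 1100/1600]
  1300 → container 7 (new)  [load 1300/1600]
  450 → container 3  [load 1150/1600]
  1000 → container 8 (new)  [load 1000/1600]
  1400 → container 9 (new)  [load 1400/1600]
  950 → container 10 (new)  [load 950/1600]
  750 → container 11 (new)  [load 750/1600]
  1350 → container 12 (new)  [load 1350/1600]
12 containers opened.

12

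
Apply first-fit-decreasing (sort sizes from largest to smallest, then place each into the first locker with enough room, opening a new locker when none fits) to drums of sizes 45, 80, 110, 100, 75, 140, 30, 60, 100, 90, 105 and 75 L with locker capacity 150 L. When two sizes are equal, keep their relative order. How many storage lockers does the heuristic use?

8

Sorted descending: 140, 110, 105, 100, 100, 90, 80, 75, 75, 60, 45, 30.
  140 → locker 1 (new)  [load 140/150]
  110 → locker 2 (new)  [load 110/150]
  105 → locker 3 (new)  [load 105/150]
  100 → locker 4 (new)  [load 100/150]
  100 → locker 5 (new)  [load 100/150]
  90 → locker 6 (new)  [load 90/150]
  80 → locker 7 (new)  [load 80/150]
  75 → locker 8 (new)  [load 75/150]
  75 → locker 8  [load 150/150]
  60 → locker 6  [load 150/150]
  45 → locker 3  [load 150/150]
  30 → locker 2  [load 140/150]
8 storage lockers opened.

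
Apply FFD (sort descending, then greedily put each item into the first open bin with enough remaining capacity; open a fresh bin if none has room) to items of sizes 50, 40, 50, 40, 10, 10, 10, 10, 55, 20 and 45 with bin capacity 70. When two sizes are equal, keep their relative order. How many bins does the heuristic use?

6

Sorted descending: 55, 50, 50, 45, 40, 40, 20, 10, 10, 10, 10.
  55 → bin 1 (new)  [load 55/70]
  50 → bin 2 (new)  [load 50/70]
  50 → bin 3 (new)  [load 50/70]
  45 → bin 4 (new)  [load 45/70]
  40 → bin 5 (new)  [load 40/70]
  40 → bin 6 (new)  [load 40/70]
  20 → bin 2  [load 70/70]
  10 → bin 1  [load 65/70]
  10 → bin 3  [load 60/70]
  10 → bin 3  [load 70/70]
  10 → bin 4  [load 55/70]
6 bins opened.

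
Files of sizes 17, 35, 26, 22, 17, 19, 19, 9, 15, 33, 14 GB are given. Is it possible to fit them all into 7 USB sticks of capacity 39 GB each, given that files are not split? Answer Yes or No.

A valid assignment using 7 USB sticks:
  USB stick 1: 35 = 35
  USB stick 2: 33 = 33
  USB stick 3: 26 + 9 = 35
  USB stick 4: 22 + 17 = 39
  USB stick 5: 19 + 19 = 38
  USB stick 6: 17 + 15 = 32
  USB stick 7: 14 = 14
Every load is within 39 GB, so 7 USB sticks suffice.

Yes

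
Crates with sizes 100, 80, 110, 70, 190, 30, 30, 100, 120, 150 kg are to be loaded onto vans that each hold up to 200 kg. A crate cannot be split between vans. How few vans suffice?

6

Total = 190 + 150 + 120 + 110 + 100 + 100 + 80 + 70 + 30 + 30 = 980 kg.
Lower bound: ⌈980/200⌉ = 5 vans.
A packing using 6 vans:
  van 1: 190 = 190
  van 2: 150 + 30 = 180
  van 3: 120 + 80 = 200
  van 4: 110 + 70 = 180
  van 5: 100 + 100 = 200
  van 6: 30 = 30
No arrangement into 5 vans stays within capacity, so 6 is optimal.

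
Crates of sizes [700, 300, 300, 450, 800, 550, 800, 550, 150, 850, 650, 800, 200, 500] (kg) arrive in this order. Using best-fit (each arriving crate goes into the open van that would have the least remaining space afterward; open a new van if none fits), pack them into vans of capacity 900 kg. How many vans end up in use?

  700 → van 1 (new)  [load 700/900]
  300 → van 2 (new)  [load 300/900]
  300 → van 2  [load 600/900]
  450 → van 3 (new)  [load 450/900]
  800 → van 4 (new)  [load 800/900]
  550 → van 5 (new)  [load 550/900]
  800 → van 6 (new)  [load 800/900]
  550 → van 7 (new)  [load 550/900]
  150 → van 1  [load 850/900]
  850 → van 8 (new)  [load 850/900]
  650 → van 9 (new)  [load 650/900]
  800 → van 10 (new)  [load 800/900]
  200 → van 9  [load 850/900]
  500 → van 11 (new)  [load 500/900]
11 vans opened.

11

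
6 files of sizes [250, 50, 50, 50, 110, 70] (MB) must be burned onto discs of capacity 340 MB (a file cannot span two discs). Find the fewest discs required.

2

Total = 250 + 110 + 70 + 50 + 50 + 50 = 580 MB.
Lower bound: ⌈580/340⌉ = 2 discs.
A packing using 2 discs:
  disc 1: 250 + 70 = 320
  disc 2: 110 + 50 + 50 + 50 = 260
This matches the lower bound, so 2 is optimal.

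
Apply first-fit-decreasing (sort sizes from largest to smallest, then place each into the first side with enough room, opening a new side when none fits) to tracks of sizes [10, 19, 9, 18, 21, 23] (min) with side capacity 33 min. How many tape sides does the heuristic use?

Sorted descending: 23, 21, 19, 18, 10, 9.
  23 → side 1 (new)  [load 23/33]
  21 → side 2 (new)  [load 21/33]
  19 → side 3 (new)  [load 19/33]
  18 → side 4 (new)  [load 18/33]
  10 → side 1  [load 33/33]
  9 → side 2  [load 30/33]
4 tape sides opened.

4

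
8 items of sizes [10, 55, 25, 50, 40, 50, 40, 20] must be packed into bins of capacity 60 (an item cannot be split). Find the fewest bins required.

6

Total = 55 + 50 + 50 + 40 + 40 + 25 + 20 + 10 = 290.
Lower bound: ⌈290/60⌉ = 5 bins.
A packing using 6 bins:
  bin 1: 55 = 55
  bin 2: 50 + 10 = 60
  bin 3: 50 = 50
  bin 4: 40 + 20 = 60
  bin 5: 40 = 40
  bin 6: 25 = 25
No arrangement into 5 bins stays within capacity, so 6 is optimal.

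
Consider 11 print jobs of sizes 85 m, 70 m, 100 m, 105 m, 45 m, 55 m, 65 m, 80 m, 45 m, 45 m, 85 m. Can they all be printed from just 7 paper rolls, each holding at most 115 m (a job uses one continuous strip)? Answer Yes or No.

Total = 780 m; ⌈780/115⌉ = 7.
The bound of 7 does not rule out 7, but exhaustive search shows no assignment into 7 paper rolls of capacity 115 m exists — the minimum is 8.

No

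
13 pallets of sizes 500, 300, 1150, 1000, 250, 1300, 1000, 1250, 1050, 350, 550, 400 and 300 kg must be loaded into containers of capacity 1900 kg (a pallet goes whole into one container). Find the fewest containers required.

6

Total = 1300 + 1250 + 1150 + 1050 + 1000 + 1000 + 550 + 500 + 400 + 350 + 300 + 300 + 250 = 9400 kg.
Lower bound: ⌈9400/1900⌉ = 5 containers.
Also, 6 pallets each exceed 950 kg, and no two of those can share a container, so at least 6 containers are needed.
A packing using 6 containers:
  container 1: 1300 + 550 = 1850
  container 2: 1250 + 500 = 1750
  container 3: 1150 + 400 + 350 = 1900
  container 4: 1050 + 300 + 300 + 250 = 1900
  container 5: 1000 = 1000
  container 6: 1000 = 1000
This matches the lower bound, so 6 is optimal.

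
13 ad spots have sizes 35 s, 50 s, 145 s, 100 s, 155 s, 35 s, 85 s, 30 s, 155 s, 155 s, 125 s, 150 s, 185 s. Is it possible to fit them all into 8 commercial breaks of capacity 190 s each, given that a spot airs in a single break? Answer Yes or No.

A valid assignment using 8 commercial breaks:
  break 1: 185 = 185
  break 2: 155 + 35 = 190
  break 3: 155 + 35 = 190
  break 4: 155 + 30 = 185
  break 5: 150 = 150
  break 6: 145 = 145
  break 7: 125 + 50 = 175
  break 8: 100 + 85 = 185
Every load is within 190 s, so 8 commercial breaks suffice.

Yes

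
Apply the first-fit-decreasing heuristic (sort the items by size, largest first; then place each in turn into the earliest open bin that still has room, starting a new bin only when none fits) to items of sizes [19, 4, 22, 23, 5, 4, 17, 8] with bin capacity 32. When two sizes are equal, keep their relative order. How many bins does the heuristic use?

4

Sorted descending: 23, 22, 19, 17, 8, 5, 4, 4.
  23 → bin 1 (new)  [load 23/32]
  22 → bin 2 (new)  [load 22/32]
  19 → bin 3 (new)  [load 19/32]
  17 → bin 4 (new)  [load 17/32]
  8 → bin 1  [load 31/32]
  5 → bin 2  [load 27/32]
  4 → bin 2  [load 31/32]
  4 → bin 3  [load 23/32]
4 bins opened.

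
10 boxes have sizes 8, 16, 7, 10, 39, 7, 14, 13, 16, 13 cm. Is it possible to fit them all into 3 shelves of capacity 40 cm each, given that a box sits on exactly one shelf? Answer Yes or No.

No

Total = 143 cm; ⌈143/40⌉ = 4.
At least 4 shelves are required, but only 3 are allowed.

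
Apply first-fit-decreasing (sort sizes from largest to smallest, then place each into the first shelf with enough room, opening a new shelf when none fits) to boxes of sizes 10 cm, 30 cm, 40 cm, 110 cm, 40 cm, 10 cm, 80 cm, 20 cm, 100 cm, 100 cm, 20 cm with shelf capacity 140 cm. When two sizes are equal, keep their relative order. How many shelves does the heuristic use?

Sorted descending: 110, 100, 100, 80, 40, 40, 30, 20, 20, 10, 10.
  110 → shelf 1 (new)  [load 110/140]
  100 → shelf 2 (new)  [load 100/140]
  100 → shelf 3 (new)  [load 100/140]
  80 → shelf 4 (new)  [load 80/140]
  40 → shelf 2  [load 140/140]
  40 → shelf 3  [load 140/140]
  30 → shelf 1  [load 140/140]
  20 → shelf 4  [load 100/140]
  20 → shelf 4  [load 120/140]
  10 → shelf 4  [load 130/140]
  10 → shelf 4  [load 140/140]
4 shelves opened.

4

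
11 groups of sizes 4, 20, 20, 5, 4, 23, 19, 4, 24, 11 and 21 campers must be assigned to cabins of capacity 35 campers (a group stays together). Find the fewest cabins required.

6

Total = 24 + 23 + 21 + 20 + 20 + 19 + 11 + 5 + 4 + 4 + 4 = 155 campers.
Lower bound: ⌈155/35⌉ = 5 cabins.
Also, 6 groups each exceed 35/2 campers, and no two of those can share a cabin, so at least 6 cabins are needed.
A packing using 6 cabins:
  cabin 1: 24 + 11 = 35
  cabin 2: 23 + 5 + 4 = 32
  cabin 3: 21 + 4 + 4 = 29
  cabin 4: 20 = 20
  cabin 5: 20 = 20
  cabin 6: 19 = 19
This matches the lower bound, so 6 is optimal.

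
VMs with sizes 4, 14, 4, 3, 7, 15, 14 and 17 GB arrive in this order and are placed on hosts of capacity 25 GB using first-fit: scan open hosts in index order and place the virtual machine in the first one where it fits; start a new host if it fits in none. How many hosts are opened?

4

  4 → host 1 (new)  [load 4/25]
  14 → host 1  [load 18/25]
  4 → host 1  [load 22/25]
  3 → host 1  [load 25/25]
  7 → host 2 (new)  [load 7/25]
  15 → host 2  [load 22/25]
  14 → host 3 (new)  [load 14/25]
  17 → host 4 (new)  [load 17/25]
4 hosts opened.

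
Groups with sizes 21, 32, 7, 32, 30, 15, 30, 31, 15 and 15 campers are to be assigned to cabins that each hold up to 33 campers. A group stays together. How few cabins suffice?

8

Total = 32 + 32 + 31 + 30 + 30 + 21 + 15 + 15 + 15 + 7 = 228 campers.
Lower bound: ⌈228/33⌉ = 7 cabins.
A packing using 8 cabins:
  cabin 1: 32 = 32
  cabin 2: 32 = 32
  cabin 3: 31 = 31
  cabin 4: 30 = 30
  cabin 5: 30 = 30
  cabin 6: 21 + 7 = 28
  cabin 7: 15 + 15 = 30
  cabin 8: 15 = 15
No arrangement into 7 cabins stays within capacity, so 8 is optimal.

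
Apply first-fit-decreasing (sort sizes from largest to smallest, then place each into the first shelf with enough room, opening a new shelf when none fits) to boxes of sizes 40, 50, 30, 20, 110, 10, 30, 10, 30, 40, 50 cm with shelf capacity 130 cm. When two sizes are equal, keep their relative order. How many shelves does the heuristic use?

4

Sorted descending: 110, 50, 50, 40, 40, 30, 30, 30, 20, 10, 10.
  110 → shelf 1 (new)  [load 110/130]
  50 → shelf 2 (new)  [load 50/130]
  50 → shelf 2  [load 100/130]
  40 → shelf 3 (new)  [load 40/130]
  40 → shelf 3  [load 80/130]
  30 → shelf 2  [load 130/130]
  30 → shelf 3  [load 110/130]
  30 → shelf 4 (new)  [load 30/130]
  20 → shelf 1  [load 130/130]
  10 → shelf 3  [load 120/130]
  10 → shelf 3  [load 130/130]
4 shelves opened.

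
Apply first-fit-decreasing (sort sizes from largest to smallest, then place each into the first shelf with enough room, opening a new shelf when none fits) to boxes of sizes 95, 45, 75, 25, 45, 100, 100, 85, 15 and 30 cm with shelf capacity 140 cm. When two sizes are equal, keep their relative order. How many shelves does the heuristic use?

5

Sorted descending: 100, 100, 95, 85, 75, 45, 45, 30, 25, 15.
  100 → shelf 1 (new)  [load 100/140]
  100 → shelf 2 (new)  [load 100/140]
  95 → shelf 3 (new)  [load 95/140]
  85 → shelf 4 (new)  [load 85/140]
  75 → shelf 5 (new)  [load 75/140]
  45 → shelf 3  [load 140/140]
  45 → shelf 4  [load 130/140]
  30 → shelf 1  [load 130/140]
  25 → shelf 2  [load 125/140]
  15 → shelf 2  [load 140/140]
5 shelves opened.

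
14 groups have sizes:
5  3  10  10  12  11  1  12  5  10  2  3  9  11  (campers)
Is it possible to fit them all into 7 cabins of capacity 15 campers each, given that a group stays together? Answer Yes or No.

Total = 104 campers; ⌈104/15⌉ = 7.
8 groups each exceed half the capacity and cannot share a cabin, forcing at least 8 cabins.
At least 8 cabins are required, but only 7 are allowed.

No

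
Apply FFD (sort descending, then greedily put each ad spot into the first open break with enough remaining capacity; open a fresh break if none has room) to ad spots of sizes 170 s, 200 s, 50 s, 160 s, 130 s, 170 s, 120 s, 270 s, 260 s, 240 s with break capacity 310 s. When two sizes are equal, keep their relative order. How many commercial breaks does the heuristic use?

Sorted descending: 270, 260, 240, 200, 170, 170, 160, 130, 120, 50.
  270 → break 1 (new)  [load 270/310]
  260 → break 2 (new)  [load 260/310]
  240 → break 3 (new)  [load 240/310]
  200 → break 4 (new)  [load 200/310]
  170 → break 5 (new)  [load 170/310]
  170 → break 6 (new)  [load 170/310]
  160 → break 7 (new)  [load 160/310]
  130 → break 5  [load 300/310]
  120 → break 6  [load 290/310]
  50 → break 2  [load 310/310]
7 commercial breaks opened.

7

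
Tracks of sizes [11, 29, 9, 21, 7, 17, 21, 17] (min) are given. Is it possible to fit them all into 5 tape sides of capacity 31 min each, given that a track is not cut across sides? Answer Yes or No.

A valid assignment using 5 tape sides:
  side 1: 29 = 29
  side 2: 21 + 9 = 30
  side 3: 21 + 7 = 28
  side 4: 17 + 11 = 28
  side 5: 17 = 17
Every load is within 31 min, so 5 tape sides suffice.

Yes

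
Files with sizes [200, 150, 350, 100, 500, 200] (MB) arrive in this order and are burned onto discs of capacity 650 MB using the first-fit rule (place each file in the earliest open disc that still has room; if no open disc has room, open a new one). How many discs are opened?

  200 → disc 1 (new)  [load 200/650]
  150 → disc 1  [load 350/650]
  350 → disc 2 (new)  [load 350/650]
  100 → disc 1  [load 450/650]
  500 → disc 3 (new)  [load 500/650]
  200 → disc 1  [load 650/650]
3 discs opened.

3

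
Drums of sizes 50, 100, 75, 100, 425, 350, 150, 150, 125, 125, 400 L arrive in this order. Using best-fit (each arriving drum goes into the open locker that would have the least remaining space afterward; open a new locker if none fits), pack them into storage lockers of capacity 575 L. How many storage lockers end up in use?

4

  50 → locker 1 (new)  [load 50/575]
  100 → locker 1  [load 150/575]
  75 → locker 1  [load 225/575]
  100 → locker 1  [load 325/575]
  425 → locker 2 (new)  [load 425/575]
  350 → locker 3 (new)  [load 350/575]
  150 → locker 2  [load 575/575]
  150 → locker 3  [load 500/575]
  125 → locker 1  [load 450/575]
  125 → locker 1  [load 575/575]
  400 → locker 4 (new)  [load 400/575]
4 storage lockers opened.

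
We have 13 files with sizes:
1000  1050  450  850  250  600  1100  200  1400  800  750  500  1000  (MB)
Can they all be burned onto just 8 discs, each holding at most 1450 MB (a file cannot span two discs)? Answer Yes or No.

Yes

A valid assignment using 8 discs:
  disc 1: 1400 = 1400
  disc 2: 1100 + 250 = 1350
  disc 3: 1050 + 200 = 1250
  disc 4: 1000 + 450 = 1450
  disc 5: 1000 = 1000
  disc 6: 850 + 600 = 1450
  disc 7: 800 + 500 = 1300
  disc 8: 750 = 750
Every load is within 1450 MB, so 8 discs suffice.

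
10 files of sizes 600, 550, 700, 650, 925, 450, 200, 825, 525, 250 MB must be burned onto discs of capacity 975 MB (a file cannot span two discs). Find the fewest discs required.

7

Total = 925 + 825 + 700 + 650 + 600 + 550 + 525 + 450 + 250 + 200 = 5675 MB.
Lower bound: ⌈5675/975⌉ = 6 discs.
Also, 7 files each exceed 975/2 MB, and no two of those can share a disc, so at least 7 discs are needed.
A packing using 7 discs:
  disc 1: 925 = 925
  disc 2: 825 = 825
  disc 3: 700 + 250 = 950
  disc 4: 650 + 200 = 850
  disc 5: 600 = 600
  disc 6: 550 = 550
  disc 7: 525 + 450 = 975
This matches the lower bound, so 7 is optimal.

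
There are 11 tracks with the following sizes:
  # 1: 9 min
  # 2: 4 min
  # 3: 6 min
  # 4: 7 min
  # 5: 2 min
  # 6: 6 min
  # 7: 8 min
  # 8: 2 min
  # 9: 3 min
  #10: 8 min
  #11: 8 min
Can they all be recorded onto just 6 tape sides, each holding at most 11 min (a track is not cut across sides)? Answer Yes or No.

Total = 63 min; ⌈63/11⌉ = 6.
7 tracks each exceed half the capacity and cannot share a side, forcing at least 7 tape sides.
At least 7 tape sides are required, but only 6 are allowed.

No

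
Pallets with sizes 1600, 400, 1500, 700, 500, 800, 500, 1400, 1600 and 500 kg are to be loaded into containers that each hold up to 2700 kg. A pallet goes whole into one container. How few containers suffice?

Total = 1600 + 1600 + 1500 + 1400 + 800 + 700 + 500 + 500 + 500 + 400 = 9500 kg.
Lower bound: ⌈9500/2700⌉ = 4 containers.
A packing using 4 containers:
  container 1: 1600 + 800 = 2400
  container 2: 1600 + 700 + 400 = 2700
  container 3: 1500 + 500 + 500 = 2500
  container 4: 1400 + 500 = 1900
This matches the lower bound, so 4 is optimal.

4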